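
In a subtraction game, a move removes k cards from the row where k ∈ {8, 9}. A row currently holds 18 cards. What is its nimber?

0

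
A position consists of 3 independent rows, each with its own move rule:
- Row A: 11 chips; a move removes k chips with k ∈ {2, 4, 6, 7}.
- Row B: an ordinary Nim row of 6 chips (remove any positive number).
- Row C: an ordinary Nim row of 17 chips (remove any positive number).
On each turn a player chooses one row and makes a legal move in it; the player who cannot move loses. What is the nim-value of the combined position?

22

For row A, compute g(0), g(1), … with moves {2, 4, 6, 7}:
k:     0  1  2  3  4  5  6  7  8  9 10 11
g(k):  0  0  1  1  2  2  3  3  4  0  0  1
So g(11) = 1.
Row B is a plain Nim row of size 6, so its Grundy value is 6.
Row C is a plain Nim row of size 17, so its Grundy value is 17.
By the Sprague-Grundy theorem, the Grundy value of a sum of independent games is the XOR of the component values.
Combined value = 1 XOR 6 XOR 17 = 22.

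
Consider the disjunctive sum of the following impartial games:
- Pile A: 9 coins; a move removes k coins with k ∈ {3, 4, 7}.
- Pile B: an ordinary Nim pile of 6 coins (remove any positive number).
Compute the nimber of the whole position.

5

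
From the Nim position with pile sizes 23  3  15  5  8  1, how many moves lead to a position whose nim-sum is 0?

1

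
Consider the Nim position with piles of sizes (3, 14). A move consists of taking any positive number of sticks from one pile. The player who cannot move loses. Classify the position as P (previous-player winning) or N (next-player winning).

N-position

Compute the nim-sum pairwise:
3 ^ 14 = 13
The nim-sum is 13 ≠ 0, so this is an N-position: the player to move can win.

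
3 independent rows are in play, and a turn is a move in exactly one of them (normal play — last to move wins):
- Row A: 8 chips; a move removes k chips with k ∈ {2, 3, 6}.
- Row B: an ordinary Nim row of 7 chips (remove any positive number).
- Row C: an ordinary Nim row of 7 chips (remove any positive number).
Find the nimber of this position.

2

Build the Grundy sequence for row A with g(k) = mex{g(k−s) : s ∈ {2, 3, 6}, s ≤ k}:
g(0) = mex{} = 0
g(1) = mex{} = 0
g(2) = mex{0} = 1
g(3) = mex{0} = 1
g(4) = mex{0,1} = 2
g(5) = mex{1} = 0
g(6) = mex{0,1,2} = 3
g(7) = mex{0,2} = 1
g(8) = mex{0,1,3} = 2
So g(8) = 2.
Row B is a plain Nim row of size 7, so its Grundy value is 7.
Row C is a plain Nim row of size 7, so its Grundy value is 7.
The value of a disjunctive sum is the nim-sum of the parts.
Combined value = 2 XOR 7 XOR 7 = 2.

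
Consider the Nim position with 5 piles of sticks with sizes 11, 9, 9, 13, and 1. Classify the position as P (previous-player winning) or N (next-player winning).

N-position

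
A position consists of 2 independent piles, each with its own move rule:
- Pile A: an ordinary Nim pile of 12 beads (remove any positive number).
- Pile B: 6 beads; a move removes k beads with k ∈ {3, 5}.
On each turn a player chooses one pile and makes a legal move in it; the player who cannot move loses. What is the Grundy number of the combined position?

14

Pile A is a plain Nim pile of size 12, so its Grundy value is 12.
Grundy values for pile B (subtraction set {3, 5}):
k:     0  1  2  3  4  5  6
g(k):  0  0  0  1  1  1  2
So g(6) = 2.
The value of a disjunctive sum is the nim-sum of the parts.
Combined value = 12 ⊕ 2 = 14.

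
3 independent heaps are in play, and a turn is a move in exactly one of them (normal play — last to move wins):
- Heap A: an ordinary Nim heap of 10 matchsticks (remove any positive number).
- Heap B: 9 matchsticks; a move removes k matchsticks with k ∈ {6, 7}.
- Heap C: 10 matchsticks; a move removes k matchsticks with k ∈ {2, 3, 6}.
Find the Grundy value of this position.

11

Heap A is a plain Nim heap of size 10, so its Grundy value is 10.
For heap B, compute g(0), g(1), … with moves {6, 7}:
g(0) = mex{} = 0
g(1) = mex{} = 0
g(2) = mex{} = 0
g(3) = mex{} = 0
g(4) = mex{} = 0
g(5) = mex{} = 0
g(6) = mex{0} = 1
g(7) = mex{0} = 1
g(8) = mex{0} = 1
g(9) = mex{0} = 1
So g(9) = 1.
Build the Grundy sequence for heap C with g(k) = mex{g(k−s) : s ∈ {2, 3, 6}, s ≤ k}:
k:     0  1  2  3  4  5  6  7  8  9 10
g(k):  0  0  1  1  2  0  3  1  2  0  0
So g(10) = 0.
The value of a disjunctive sum is the nim-sum of the parts.
Combined value = 10 ⊕ 1 ⊕ 0 = 11.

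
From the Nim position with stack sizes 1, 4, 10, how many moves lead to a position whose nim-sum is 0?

1

Compute the nim-sum pairwise:
1 ^ 4 = 5
5 ^ 10 = 15
The overall nim-sum is X = 15. A stack of size p has a winning move iff p XOR X < p (reduce it to p XOR X).
  1: 1 XOR 15 = 14 ≥ 1 — no move.
  4: 4 XOR 15 = 11 ≥ 4 — no move.
  10: 10 XOR 15 = 5 < 10 — winning move (to 5).
That gives 1 winning move.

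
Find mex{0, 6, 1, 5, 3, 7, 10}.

The values 0, 1 are all present; 2 is the first non-negative integer missing from the set.

2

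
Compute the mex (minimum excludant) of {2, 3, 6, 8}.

0

0 is not in the set, so the mex is 0.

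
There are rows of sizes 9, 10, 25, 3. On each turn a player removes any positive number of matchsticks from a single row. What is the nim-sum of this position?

25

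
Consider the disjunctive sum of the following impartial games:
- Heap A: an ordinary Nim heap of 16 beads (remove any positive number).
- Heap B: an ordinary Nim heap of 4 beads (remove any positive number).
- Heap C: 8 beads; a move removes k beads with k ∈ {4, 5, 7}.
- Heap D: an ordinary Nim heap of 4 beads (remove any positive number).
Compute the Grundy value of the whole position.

Heap A is a plain Nim heap of size 16, so its Grundy value is 16.
Heap B is a plain Nim heap of size 4, so its Grundy value is 4.
Grundy values for heap C (subtraction set {4, 5, 7}):
g(0) = mex{} = 0
g(1) = mex{} = 0
g(2) = mex{} = 0
g(3) = mex{} = 0
g(4) = mex{0} = 1
g(5) = mex{0} = 1
g(6) = mex{0} = 1
g(7) = mex{0} = 1
g(8) = mex{0,1} = 2
So g(8) = 2.
Heap D is a plain Nim heap of size 4, so its Grundy value is 4.
By the Sprague-Grundy theorem, the Grundy value of a sum of independent games is the XOR of the component values.
Combined value = 16 ⊕ 4 ⊕ 2 ⊕ 4 = 18.

18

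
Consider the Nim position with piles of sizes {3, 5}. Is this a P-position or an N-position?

Nim-sum: 3 XOR 5 = 6.
The nim-sum is 6 ≠ 0, so this is an N-position: the player to move can win.

N-position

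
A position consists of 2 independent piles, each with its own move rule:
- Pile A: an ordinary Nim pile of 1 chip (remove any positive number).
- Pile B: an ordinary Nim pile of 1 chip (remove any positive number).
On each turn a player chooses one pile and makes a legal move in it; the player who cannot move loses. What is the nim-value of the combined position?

Pile A is a plain Nim pile of size 1, so its Grundy value is 1.
Pile B is a plain Nim pile of size 1, so its Grundy value is 1.
The value of a disjunctive sum is the nim-sum of the parts.
Combined value = 1 ⊕ 1 = 0.

0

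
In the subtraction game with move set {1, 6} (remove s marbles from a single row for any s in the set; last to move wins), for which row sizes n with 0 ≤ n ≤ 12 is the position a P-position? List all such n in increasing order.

0, 2, 4, 7, 9, 11

Compute g(0), g(1), … for moves {1, 6}:
g(0) = mex{} = 0
g(1) = mex{0} = 1
g(2) = mex{1} = 0
g(3) = mex{0} = 1
g(4) = mex{1} = 0
g(5) = mex{0} = 1
g(6) = mex{0,1} = 2
g(7) = mex{1,2} = 0
g(8) = mex{0} = 1
g(9) = mex{1} = 0
g(10) = mex{0} = 1
g(11) = mex{1} = 0
g(12) = mex{0,2} = 1
The P-positions (g = 0) in 0..12 are 0, 2, 4, 7, 9, 11.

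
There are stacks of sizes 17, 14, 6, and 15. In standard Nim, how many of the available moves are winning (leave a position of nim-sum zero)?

1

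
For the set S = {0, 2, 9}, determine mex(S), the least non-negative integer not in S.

0 is in the set but 1 is not, so the mex is 1.

1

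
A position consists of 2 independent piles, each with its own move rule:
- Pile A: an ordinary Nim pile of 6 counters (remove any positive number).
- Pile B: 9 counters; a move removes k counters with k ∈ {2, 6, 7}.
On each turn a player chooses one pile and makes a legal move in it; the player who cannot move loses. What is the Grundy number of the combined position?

Pile A is a plain Nim pile of size 6, so its Grundy value is 6.
Build the Grundy sequence for pile B with g(k) = mex{g(k−s) : s ∈ {2, 6, 7}, s ≤ k}:
g(0) = mex{} = 0
g(1) = mex{} = 0
g(2) = mex{0} = 1
g(3) = mex{0} = 1
g(4) = mex{1} = 0
g(5) = mex{1} = 0
g(6) = mex{0} = 1
g(7) = mex{0} = 1
g(8) = mex{0,1} = 2
g(9) = mex{1} = 0
So g(9) = 0.
By the Sprague-Grundy theorem, the Grundy value of a sum of independent games is the XOR of the component values.
Combined value = 6 XOR 0 = 6.

6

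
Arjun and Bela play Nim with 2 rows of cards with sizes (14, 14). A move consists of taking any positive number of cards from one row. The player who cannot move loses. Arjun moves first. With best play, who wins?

Nim-sum: 14 ^ 14 = 0.
The nim-sum is 0, so this is a P-position: the player to move is in a losing position under optimal play; Arjun is about to move from it and so loses — Bela wins.

Bela wins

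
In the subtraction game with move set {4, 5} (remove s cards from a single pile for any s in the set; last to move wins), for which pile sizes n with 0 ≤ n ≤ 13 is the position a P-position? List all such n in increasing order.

0, 1, 2, 3, 9, 10, 11, 12

Grundy values for subtraction set {4, 5}:
k:     0  1  2  3  4  5  6  7  8  9 10 11 12 13
g(k):  0  0  0  0  1  1  1  1  2  0  0  0  0  1
The P-positions (g = 0) in 0..13 are 0, 1, 2, 3, 9, 10, 11, 12.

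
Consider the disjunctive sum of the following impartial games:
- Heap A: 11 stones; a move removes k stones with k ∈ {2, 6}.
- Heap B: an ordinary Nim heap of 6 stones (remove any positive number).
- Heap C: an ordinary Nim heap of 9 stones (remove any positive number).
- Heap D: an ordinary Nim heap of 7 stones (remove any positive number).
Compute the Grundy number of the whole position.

9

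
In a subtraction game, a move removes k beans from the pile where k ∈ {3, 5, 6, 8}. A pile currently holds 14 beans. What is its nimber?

1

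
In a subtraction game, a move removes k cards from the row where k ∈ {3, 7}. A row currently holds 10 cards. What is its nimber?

Grundy values for subtraction set {3, 7}:
k:     0  1  2  3  4  5  6  7  8  9 10
g(k):  0  0  0  1  1  1  0  2  2  1  0
So g(10) = 0.

0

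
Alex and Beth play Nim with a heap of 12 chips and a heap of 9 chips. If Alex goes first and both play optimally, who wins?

Compute the nim-sum pairwise:
12 ^ 9 = 5
The nim-sum is 5 ≠ 0, so this is an N-position: the player to move can win; Alex has a winning move.

Alex wins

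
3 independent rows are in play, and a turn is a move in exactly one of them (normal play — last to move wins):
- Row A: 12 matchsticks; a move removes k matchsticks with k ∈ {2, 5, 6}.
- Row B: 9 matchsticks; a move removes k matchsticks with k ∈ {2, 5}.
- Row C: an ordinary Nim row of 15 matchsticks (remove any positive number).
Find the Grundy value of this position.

14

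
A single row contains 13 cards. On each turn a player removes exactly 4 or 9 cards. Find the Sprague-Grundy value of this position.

0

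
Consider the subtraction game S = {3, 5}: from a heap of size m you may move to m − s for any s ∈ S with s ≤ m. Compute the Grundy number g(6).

Build the Grundy sequence with g(k) = mex{g(k−s) : s ∈ {3, 5}, s ≤ k}:
k:     0  1  2  3  4  5  6
g(k):  0  0  0  1  1  1  2
So g(6) = 2.

2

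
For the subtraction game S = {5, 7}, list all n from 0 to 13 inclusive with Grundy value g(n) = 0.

0, 1, 2, 3, 4, 12, 13

Grundy values for subtraction set {5, 7}:
g(0) = mex{} = 0
g(1) = mex{} = 0
g(2) = mex{} = 0
g(3) = mex{} = 0
g(4) = mex{} = 0
g(5) = mex{0} = 1
g(6) = mex{0} = 1
g(7) = mex{0} = 1
g(8) = mex{0} = 1
g(9) = mex{0} = 1
g(10) = mex{0,1} = 2
g(11) = mex{0,1} = 2
g(12) = mex{1} = 0
g(13) = mex{1} = 0
The P-positions (g = 0) in 0..13 are 0, 1, 2, 3, 4, 12, 13.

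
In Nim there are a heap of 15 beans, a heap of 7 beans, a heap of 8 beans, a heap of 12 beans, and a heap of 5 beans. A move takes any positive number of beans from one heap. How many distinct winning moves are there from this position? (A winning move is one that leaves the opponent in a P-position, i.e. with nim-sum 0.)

3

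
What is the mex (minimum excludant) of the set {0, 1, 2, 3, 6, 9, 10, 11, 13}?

4

The values 0, 1, 2, 3 are all present; 4 is the first non-negative integer missing from the set.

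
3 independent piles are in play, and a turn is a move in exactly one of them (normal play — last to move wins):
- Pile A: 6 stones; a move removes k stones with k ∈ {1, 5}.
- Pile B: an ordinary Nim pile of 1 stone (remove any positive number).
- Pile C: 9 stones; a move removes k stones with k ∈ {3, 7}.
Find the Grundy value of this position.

0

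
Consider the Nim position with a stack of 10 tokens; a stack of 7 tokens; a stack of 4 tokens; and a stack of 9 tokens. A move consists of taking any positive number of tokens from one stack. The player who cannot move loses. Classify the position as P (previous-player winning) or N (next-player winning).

P-position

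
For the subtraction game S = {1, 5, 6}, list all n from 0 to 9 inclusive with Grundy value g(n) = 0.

0, 2, 4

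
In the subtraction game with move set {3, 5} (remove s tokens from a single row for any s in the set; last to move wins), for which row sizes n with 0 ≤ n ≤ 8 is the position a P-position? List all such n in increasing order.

Build the Grundy sequence with g(k) = mex{g(k−s) : s ∈ {3, 5}, s ≤ k}:
g(0) = mex{} = 0
g(1) = mex{} = 0
g(2) = mex{} = 0
g(3) = mex{0} = 1
g(4) = mex{0} = 1
g(5) = mex{0} = 1
g(6) = mex{0,1} = 2
g(7) = mex{0,1} = 2
g(8) = mex{1} = 0
The P-positions (g = 0) in 0..8 are 0, 1, 2, 8.

0, 1, 2, 8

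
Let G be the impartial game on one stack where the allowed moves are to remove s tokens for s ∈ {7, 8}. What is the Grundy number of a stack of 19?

0

Compute g(0), g(1), … for moves {7, 8}:
k:     0  1  2  3  4  5  6  7  8  9 10 11 12 13 14 15 16 17 18 19
g(k):  0  0  0  0  0  0  0  1  1  1  1  1  1  1  2  0  0  0  0  0
So g(19) = 0.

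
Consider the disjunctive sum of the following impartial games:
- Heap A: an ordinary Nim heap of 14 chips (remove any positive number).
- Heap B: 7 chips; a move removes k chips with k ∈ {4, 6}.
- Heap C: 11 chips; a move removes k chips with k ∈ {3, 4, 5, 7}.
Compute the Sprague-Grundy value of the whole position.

Heap A is a plain Nim heap of size 14, so its Grundy value is 14.
Grundy values for heap B (subtraction set {4, 6}):
g(0) = mex{} = 0
g(1) = mex{} = 0
g(2) = mex{} = 0
g(3) = mex{} = 0
g(4) = mex{0} = 1
g(5) = mex{0} = 1
g(6) = mex{0} = 1
g(7) = mex{0} = 1
So g(7) = 1.
Build the Grundy sequence for heap C with g(k) = mex{g(k−s) : s ∈ {3, 4, 5, 7}, s ≤ k}:
g(0) = mex{} = 0
g(1) = mex{} = 0
g(2) = mex{} = 0
g(3) = mex{0} = 1
g(4) = mex{0} = 1
g(5) = mex{0} = 1
g(6) = mex{0,1} = 2
g(7) = mex{0,1} = 2
g(8) = mex{0,1} = 2
g(9) = mex{0,1,2} = 3
g(10) = mex{1,2} = 0
g(11) = mex{1,2} = 0
So g(11) = 0.
The value of a disjunctive sum is the nim-sum of the parts.
Combined value = 14 XOR 1 XOR 0 = 15.

15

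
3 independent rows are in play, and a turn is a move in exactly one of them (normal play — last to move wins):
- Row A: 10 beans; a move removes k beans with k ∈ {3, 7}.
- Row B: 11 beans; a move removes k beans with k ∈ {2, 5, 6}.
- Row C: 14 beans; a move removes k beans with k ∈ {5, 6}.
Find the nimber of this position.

Grundy values for row A (subtraction set {3, 7}):
g(0) = mex{} = 0
g(1) = mex{} = 0
g(2) = mex{} = 0
g(3) = mex{0} = 1
g(4) = mex{0} = 1
g(5) = mex{0} = 1
g(6) = mex{1} = 0
g(7) = mex{0,1} = 2
g(8) = mex{0,1} = 2
g(9) = mex{0} = 1
g(10) = mex{1,2} = 0
So g(10) = 0.
Grundy values for row B (subtraction set {2, 5, 6}):
g(0) = mex{} = 0
g(1) = mex{} = 0
g(2) = mex{0} = 1
g(3) = mex{0} = 1
g(4) = mex{1} = 0
g(5) = mex{0,1} = 2
g(6) = mex{0} = 1
g(7) = mex{0,1,2} = 3
g(8) = mex{1} = 0
g(9) = mex{0,1,3} = 2
g(10) = mex{0,2} = 1
g(11) = mex{1,2} = 0
So g(11) = 0.
For row C, compute g(0), g(1), … with moves {5, 6}:
g(0) = mex{} = 0
g(1) = mex{} = 0
g(2) = mex{} = 0
g(3) = mex{} = 0
g(4) = mex{} = 0
g(5) = mex{0} = 1
g(6) = mex{0} = 1
g(7) = mex{0} = 1
g(8) = mex{0} = 1
g(9) = mex{0} = 1
g(10) = mex{0,1} = 2
g(11) = mex{1} = 0
g(12) = mex{1} = 0
g(13) = mex{1} = 0
g(14) = mex{1} = 0
So g(14) = 0.
The value of a disjunctive sum is the nim-sum of the parts.
Combined value = 0 ⊕ 0 ⊕ 0 = 0.

0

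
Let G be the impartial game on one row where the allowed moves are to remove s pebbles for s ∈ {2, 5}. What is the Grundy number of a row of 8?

Compute g(0), g(1), … for moves {2, 5}:
g(0) = mex{} = 0
g(1) = mex{} = 0
g(2) = mex{0} = 1
g(3) = mex{0} = 1
g(4) = mex{1} = 0
g(5) = mex{0,1} = 2
g(6) = mex{0} = 1
g(7) = mex{1,2} = 0
g(8) = mex{1} = 0
So g(8) = 0.

0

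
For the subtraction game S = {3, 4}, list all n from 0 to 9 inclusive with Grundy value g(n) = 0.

Grundy values for subtraction set {3, 4}:
g(0) = mex{} = 0
g(1) = mex{} = 0
g(2) = mex{} = 0
g(3) = mex{0} = 1
g(4) = mex{0} = 1
g(5) = mex{0} = 1
g(6) = mex{0,1} = 2
g(7) = mex{1} = 0
g(8) = mex{1} = 0
g(9) = mex{1,2} = 0
The P-positions (g = 0) in 0..9 are 0, 1, 2, 7, 8, 9.

0, 1, 2, 7, 8, 9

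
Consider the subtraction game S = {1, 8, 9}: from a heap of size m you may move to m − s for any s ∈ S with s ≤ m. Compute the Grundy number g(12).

Grundy values for subtraction set {1, 8, 9}:
g(0) = mex{} = 0
g(1) = mex{0} = 1
g(2) = mex{1} = 0
g(3) = mex{0} = 1
g(4) = mex{1} = 0
g(5) = mex{0} = 1
g(6) = mex{1} = 0
g(7) = mex{0} = 1
g(8) = mex{0,1} = 2
g(9) = mex{0,1,2} = 3
g(10) = mex{0,1,3} = 2
g(11) = mex{0,1,2} = 3
g(12) = mex{0,1,3} = 2
So g(12) = 2.

2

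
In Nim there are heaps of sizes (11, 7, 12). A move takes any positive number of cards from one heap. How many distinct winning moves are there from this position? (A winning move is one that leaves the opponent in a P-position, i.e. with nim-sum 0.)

0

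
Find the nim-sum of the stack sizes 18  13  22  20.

Write each in binary and XOR column by column:
  10010  (18)
  01101  (13)
  10110  (22)
  10100  (20)
  -----
  11101  (29)

29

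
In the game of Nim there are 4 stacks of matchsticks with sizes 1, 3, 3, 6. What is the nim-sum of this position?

Bitwise XOR of the heap sizes:
  001  (1)
  011  (3)
  011  (3)
  110  (6)
  ---
  111  (7)

7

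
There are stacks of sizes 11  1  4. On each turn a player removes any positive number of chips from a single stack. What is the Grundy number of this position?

Write each in binary and XOR column by column:
  1011  (11)
  0001  (1)
  0100  (4)
  ----
  1110  (14)

14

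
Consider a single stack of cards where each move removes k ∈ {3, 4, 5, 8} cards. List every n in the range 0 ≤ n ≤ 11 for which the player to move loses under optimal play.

0, 1, 2, 11

Build the Grundy sequence with g(k) = mex{g(k−s) : s ∈ {3, 4, 5, 8}, s ≤ k}:
k:     0  1  2  3  4  5  6  7  8  9 10 11
g(k):  0  0  0  1  1  1  2  2  2  3  3  0
The P-positions (g = 0) in 0..11 are 0, 1, 2, 11.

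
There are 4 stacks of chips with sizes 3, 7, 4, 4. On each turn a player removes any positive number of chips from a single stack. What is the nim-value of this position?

4

Nim-sum: 3 ^ 7 ^ 4 ^ 4 = 4.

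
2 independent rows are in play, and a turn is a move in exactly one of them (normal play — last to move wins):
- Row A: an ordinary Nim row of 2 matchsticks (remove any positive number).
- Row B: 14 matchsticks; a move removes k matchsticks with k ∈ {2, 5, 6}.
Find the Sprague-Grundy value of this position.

3

Row A is a plain Nim row of size 2, so its Grundy value is 2.
For row B, compute g(0), g(1), … with moves {2, 5, 6}:
k:     0  1  2  3  4  5  6  7  8  9 10 11 12 13 14
g(k):  0  0  1  1  0  2  1  3  0  2  1  0  0  1  1
So g(14) = 1.
The value of a disjunctive sum is the nim-sum of the parts.
Combined value = 2 ⊕ 1 = 3.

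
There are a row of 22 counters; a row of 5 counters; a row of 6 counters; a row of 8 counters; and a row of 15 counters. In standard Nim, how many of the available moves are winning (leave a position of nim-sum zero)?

1

Compute the nim-sum pairwise:
22 ^ 5 = 19
19 ^ 6 = 21
21 ^ 8 = 29
29 ^ 15 = 18
The overall nim-sum is X = 18. A row of size p has a winning move iff p XOR X < p (reduce it to p XOR X).
  22: 22 XOR 18 = 4 < 22 — winning move (to 4).
  5: 5 XOR 18 = 23 ≥ 5 — no move.
  6: 6 XOR 18 = 20 ≥ 6 — no move.
  8: 8 XOR 18 = 26 ≥ 8 — no move.
  15: 15 XOR 18 = 29 ≥ 15 — no move.
That gives 1 winning move.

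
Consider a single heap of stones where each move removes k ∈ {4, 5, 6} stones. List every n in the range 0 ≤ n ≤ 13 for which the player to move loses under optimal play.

0, 1, 2, 3, 10, 11, 12, 13

Grundy values for subtraction set {4, 5, 6}:
g(0) = mex{} = 0
g(1) = mex{} = 0
g(2) = mex{} = 0
g(3) = mex{} = 0
g(4) = mex{0} = 1
g(5) = mex{0} = 1
g(6) = mex{0} = 1
g(7) = mex{0} = 1
g(8) = mex{0,1} = 2
g(9) = mex{0,1} = 2
g(10) = mex{1} = 0
g(11) = mex{1} = 0
g(12) = mex{1,2} = 0
g(13) = mex{1,2} = 0
The P-positions (g = 0) in 0..13 are 0, 1, 2, 3, 10, 11, 12, 13.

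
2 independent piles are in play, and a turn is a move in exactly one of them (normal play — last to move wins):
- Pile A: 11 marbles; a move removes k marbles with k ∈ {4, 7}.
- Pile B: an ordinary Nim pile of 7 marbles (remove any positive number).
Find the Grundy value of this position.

7

For pile A, compute g(0), g(1), … with moves {4, 7}:
g(0) = mex{} = 0
g(1) = mex{} = 0
g(2) = mex{} = 0
g(3) = mex{} = 0
g(4) = mex{0} = 1
g(5) = mex{0} = 1
g(6) = mex{0} = 1
g(7) = mex{0} = 1
g(8) = mex{0,1} = 2
g(9) = mex{0,1} = 2
g(10) = mex{0,1} = 2
g(11) = mex{1} = 0
So g(11) = 0.
Pile B is a plain Nim pile of size 7, so its Grundy value is 7.
By the Sprague-Grundy theorem, the Grundy value of a sum of independent games is the XOR of the component values.
Combined value = 0 ⊕ 7 = 7.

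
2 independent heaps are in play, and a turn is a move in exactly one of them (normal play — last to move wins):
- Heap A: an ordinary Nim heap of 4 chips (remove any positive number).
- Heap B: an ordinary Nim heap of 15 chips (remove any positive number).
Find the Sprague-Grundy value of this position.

Heap A is a plain Nim heap of size 4, so its Grundy value is 4.
Heap B is a plain Nim heap of size 15, so its Grundy value is 15.
The value of a disjunctive sum is the nim-sum of the parts.
Combined value = 4 ⊕ 15 = 11.

11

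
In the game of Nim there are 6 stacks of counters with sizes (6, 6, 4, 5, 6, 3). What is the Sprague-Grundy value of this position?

4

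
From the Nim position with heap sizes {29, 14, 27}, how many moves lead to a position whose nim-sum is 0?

Bitwise XOR of the heap sizes:
  11101  (29)
  01110  (14)
  11011  (27)
  -----
  01000  (8)
The overall nim-sum is X = 8. A heap of size p has a winning move iff p XOR X < p (reduce it to p XOR X).
  29: 29 XOR 8 = 21 < 29 — winning move (to 21).
  14: 14 XOR 8 = 6 < 14 — winning move (to 6).
  27: 27 XOR 8 = 19 < 27 — winning move (to 19).
That gives 3 winning moves.

3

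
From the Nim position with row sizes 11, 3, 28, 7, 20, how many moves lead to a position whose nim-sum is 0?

3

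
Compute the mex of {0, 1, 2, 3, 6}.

4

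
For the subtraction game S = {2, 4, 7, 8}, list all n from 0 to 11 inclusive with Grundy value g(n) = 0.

0, 1, 6, 11

Grundy values for subtraction set {2, 4, 7, 8}:
g(0) = mex{} = 0
g(1) = mex{} = 0
g(2) = mex{0} = 1
g(3) = mex{0} = 1
g(4) = mex{0,1} = 2
g(5) = mex{0,1} = 2
g(6) = mex{1,2} = 0
g(7) = mex{0,1,2} = 3
g(8) = mex{0,2} = 1
g(9) = mex{0,1,2,3} = 4
g(10) = mex{0,1} = 2
g(11) = mex{1,2,3,4} = 0
The P-positions (g = 0) in 0..11 are 0, 1, 6, 11.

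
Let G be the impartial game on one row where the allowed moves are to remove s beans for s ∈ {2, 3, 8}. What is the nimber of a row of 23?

Build the Grundy sequence with g(k) = mex{g(k−s) : s ∈ {2, 3, 8}, s ≤ k}:
k:     0  1  2  3  4  5  6  7  8  9 10 11 12 13 14 15 16 17 18 19 20 21 22 23
g(k):  0  0  1  1  2  0  0  1  1  2  0  0  1  1  2  0  0  1  1  2  0  0  1  1
So g(23) = 1.

1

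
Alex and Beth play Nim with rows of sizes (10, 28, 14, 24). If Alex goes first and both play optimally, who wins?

Compute the nim-sum pairwise:
10 ⊕ 28 = 22
22 ⊕ 14 = 24
24 ⊕ 24 = 0
The nim-sum is 0, so this is a P-position: the player to move is in a losing position under optimal play; Alex is about to move from it and so loses — Beth wins.

Beth wins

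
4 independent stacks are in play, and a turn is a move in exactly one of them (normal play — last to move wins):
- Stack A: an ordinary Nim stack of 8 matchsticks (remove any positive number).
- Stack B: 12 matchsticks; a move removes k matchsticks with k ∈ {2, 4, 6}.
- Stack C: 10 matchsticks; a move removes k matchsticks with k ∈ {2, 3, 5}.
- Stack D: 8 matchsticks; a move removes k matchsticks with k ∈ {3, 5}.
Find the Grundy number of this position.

11

Stack A is a plain Nim stack of size 8, so its Grundy value is 8.
For stack B, compute g(0), g(1), … with moves {2, 4, 6}:
k:     0  1  2  3  4  5  6  7  8  9 10 11 12
g(k):  0  0  1  1  2  2  3  3  0  0  1  1  2
So g(12) = 2.
For stack C, compute g(0), g(1), … with moves {2, 3, 5}:
k:     0  1  2  3  4  5  6  7  8  9 10
g(k):  0  0  1  1  2  2  3  0  0  1  1
So g(10) = 1.
Grundy values for stack D (subtraction set {3, 5}):
k:     0  1  2  3  4  5  6  7  8
g(k):  0  0  0  1  1  1  2  2  0
So g(8) = 0.
By the Sprague-Grundy theorem, the Grundy value of a sum of independent games is the XOR of the component values.
Combined value = 8 ⊕ 2 ⊕ 1 ⊕ 0 = 11.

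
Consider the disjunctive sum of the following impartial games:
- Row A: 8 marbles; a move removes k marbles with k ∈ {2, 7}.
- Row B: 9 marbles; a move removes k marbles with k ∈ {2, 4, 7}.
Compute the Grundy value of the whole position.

2

Grundy values for row A (subtraction set {2, 7}):
k:     0  1  2  3  4  5  6  7  8
g(k):  0  0  1  1  0  0  1  1  2
So g(8) = 2.
Build the Grundy sequence for row B with g(k) = mex{g(k−s) : s ∈ {2, 4, 7}, s ≤ k}:
k:     0  1  2  3  4  5  6  7  8  9
g(k):  0  0  1  1  2  2  0  3  1  0
So g(9) = 0.
By the Sprague-Grundy theorem, the Grundy value of a sum of independent games is the XOR of the component values.
Combined value = 2 ⊕ 0 = 2.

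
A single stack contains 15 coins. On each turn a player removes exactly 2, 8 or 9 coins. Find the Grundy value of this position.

Compute g(0), g(1), … for moves {2, 8, 9}:
k:     0  1  2  3  4  5  6  7  8  9 10 11 12 13 14 15
g(k):  0  0  1  1  0  0  1  1  2  2  3  0  2  1  3  0
So g(15) = 0.

0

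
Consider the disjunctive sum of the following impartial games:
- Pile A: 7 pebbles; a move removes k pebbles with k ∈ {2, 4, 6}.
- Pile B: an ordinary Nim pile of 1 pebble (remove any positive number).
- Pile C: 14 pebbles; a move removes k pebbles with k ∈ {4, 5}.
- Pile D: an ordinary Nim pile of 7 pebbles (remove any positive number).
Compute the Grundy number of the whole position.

4

Grundy values for pile A (subtraction set {2, 4, 6}):
k:     0  1  2  3  4  5  6  7
g(k):  0  0  1  1  2  2  3  3
So g(7) = 3.
Pile B is a plain Nim pile of size 1, so its Grundy value is 1.
For pile C, compute g(0), g(1), … with moves {4, 5}:
g(0) = mex{} = 0
g(1) = mex{} = 0
g(2) = mex{} = 0
g(3) = mex{} = 0
g(4) = mex{0} = 1
g(5) = mex{0} = 1
g(6) = mex{0} = 1
g(7) = mex{0} = 1
g(8) = mex{0,1} = 2
g(9) = mex{1} = 0
g(10) = mex{1} = 0
g(11) = mex{1} = 0
g(12) = mex{1,2} = 0
g(13) = mex{0,2} = 1
g(14) = mex{0} = 1
So g(14) = 1.
Pile D is a plain Nim pile of size 7, so its Grundy value is 7.
The value of a disjunctive sum is the nim-sum of the parts.
Combined value = 3 ⊕ 1 ⊕ 1 ⊕ 7 = 4.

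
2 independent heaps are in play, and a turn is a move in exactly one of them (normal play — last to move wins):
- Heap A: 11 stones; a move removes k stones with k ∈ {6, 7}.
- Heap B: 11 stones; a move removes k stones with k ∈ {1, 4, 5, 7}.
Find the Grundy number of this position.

For heap A, compute g(0), g(1), … with moves {6, 7}:
g(0) = mex{} = 0
g(1) = mex{} = 0
g(2) = mex{} = 0
g(3) = mex{} = 0
g(4) = mex{} = 0
g(5) = mex{} = 0
g(6) = mex{0} = 1
g(7) = mex{0} = 1
g(8) = mex{0} = 1
g(9) = mex{0} = 1
g(10) = mex{0} = 1
g(11) = mex{0} = 1
So g(11) = 1.
Grundy values for heap B (subtraction set {1, 4, 5, 7}):
k:     0  1  2  3  4  5  6  7  8  9 10 11
g(k):  0  1  0  1  2  3  2  3  0  1  0  1
So g(11) = 1.
The value of a disjunctive sum is the nim-sum of the parts.
Combined value = 1 ⊕ 1 = 0.

0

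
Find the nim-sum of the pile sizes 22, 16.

6

Compute the nim-sum pairwise:
22 ⊕ 16 = 6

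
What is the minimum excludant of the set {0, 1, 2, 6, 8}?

The values 0, 1, 2 are all present; 3 is the first non-negative integer missing from the set.

3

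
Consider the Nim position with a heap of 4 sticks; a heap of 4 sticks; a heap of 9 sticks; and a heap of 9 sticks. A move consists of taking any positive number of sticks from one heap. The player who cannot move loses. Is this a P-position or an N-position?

Compute the nim-sum pairwise:
4 ^ 4 = 0
0 ^ 9 = 9
9 ^ 9 = 0
The nim-sum is 0, so this is a P-position: the player to move is in a losing position under optimal play.

P-position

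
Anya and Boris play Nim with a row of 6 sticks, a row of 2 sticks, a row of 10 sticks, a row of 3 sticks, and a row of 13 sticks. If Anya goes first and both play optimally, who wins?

Bitwise XOR of the heap sizes:
  0110  (6)
  0010  (2)
  1010  (10)
  0011  (3)
  1101  (13)
  ----
  0000  (0)
The nim-sum is 0, so this is a P-position: the player to move is in a losing position under optimal play; Anya is about to move from it and so loses — Boris wins.

Boris wins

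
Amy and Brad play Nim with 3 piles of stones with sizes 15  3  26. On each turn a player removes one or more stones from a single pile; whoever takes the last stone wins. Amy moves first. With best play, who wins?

Compute the nim-sum pairwise:
15 ^ 3 = 12
12 ^ 26 = 22
The nim-sum is 22 ≠ 0, so this is an N-position: the player to move can win; Amy has a winning move.

Amy wins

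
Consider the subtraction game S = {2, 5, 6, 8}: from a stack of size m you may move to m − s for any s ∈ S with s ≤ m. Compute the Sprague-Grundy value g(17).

1

Grundy values for subtraction set {2, 5, 6, 8}:
k:     0  1  2  3  4  5  6  7  8  9 10 11 12 13 14 15 16 17
g(k):  0  0  1  1  0  2  1  3  2  2  3  0  2  1  0  0  1  1
So g(17) = 1.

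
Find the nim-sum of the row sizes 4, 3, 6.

1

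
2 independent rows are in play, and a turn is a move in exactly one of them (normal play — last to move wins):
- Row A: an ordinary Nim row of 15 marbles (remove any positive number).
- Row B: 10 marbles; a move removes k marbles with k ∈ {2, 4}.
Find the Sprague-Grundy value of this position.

Row A is a plain Nim row of size 15, so its Grundy value is 15.
Build the Grundy sequence for row B with g(k) = mex{g(k−s) : s ∈ {2, 4}, s ≤ k}:
g(0) = mex{} = 0
g(1) = mex{} = 0
g(2) = mex{0} = 1
g(3) = mex{0} = 1
g(4) = mex{0,1} = 2
g(5) = mex{0,1} = 2
g(6) = mex{1,2} = 0
g(7) = mex{1,2} = 0
g(8) = mex{0,2} = 1
g(9) = mex{0,2} = 1
g(10) = mex{0,1} = 2
So g(10) = 2.
By the Sprague-Grundy theorem, the Grundy value of a sum of independent games is the XOR of the component values.
Combined value = 15 ⊕ 2 = 13.

13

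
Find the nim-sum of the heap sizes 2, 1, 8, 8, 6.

5

In binary:
  0010  (2)
  0001  (1)
  1000  (8)
  1000  (8)
  0110  (6)
  ----
  0101  (5)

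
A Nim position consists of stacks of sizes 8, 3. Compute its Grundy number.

11

In binary:
  1000  (8)
  0011  (3)
  ----
  1011  (11)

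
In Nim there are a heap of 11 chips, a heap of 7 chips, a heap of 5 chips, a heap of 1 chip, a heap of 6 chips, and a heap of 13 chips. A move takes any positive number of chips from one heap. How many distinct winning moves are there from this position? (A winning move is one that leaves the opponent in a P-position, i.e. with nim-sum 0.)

3

In binary:
  1011  (11)
  0111  (7)
  0101  (5)
  0001  (1)
  0110  (6)
  1101  (13)
  ----
  0011  (3)
The overall nim-sum is X = 3. A heap of size p has a winning move iff p XOR X < p (reduce it to p XOR X).
  11: 11 XOR 3 = 8 < 11 — winning move (to 8).
  7: 7 XOR 3 = 4 < 7 — winning move (to 4).
  5: 5 XOR 3 = 6 ≥ 5 — no move.
  1: 1 XOR 3 = 2 ≥ 1 — no move.
  6: 6 XOR 3 = 5 < 6 — winning move (to 5).
  13: 13 XOR 3 = 14 ≥ 13 — no move.
That gives 3 winning moves.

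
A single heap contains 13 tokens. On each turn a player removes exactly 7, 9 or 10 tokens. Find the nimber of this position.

Compute g(0), g(1), … for moves {7, 9, 10}:
k:     0  1  2  3  4  5  6  7  8  9 10 11 12 13
g(k):  0  0  0  0  0  0  0  1  1  1  1  1  1  1
So g(13) = 1.

1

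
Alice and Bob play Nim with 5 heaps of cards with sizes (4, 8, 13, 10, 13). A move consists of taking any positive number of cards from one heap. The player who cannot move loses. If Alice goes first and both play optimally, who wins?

Alice wins

Write each in binary and XOR column by column:
  0100  (4)
  1000  (8)
  1101  (13)
  1010  (10)
  1101  (13)
  ----
  0110  (6)
The nim-sum is 6 ≠ 0, so this is an N-position: the player to move can win; Alice has a winning move.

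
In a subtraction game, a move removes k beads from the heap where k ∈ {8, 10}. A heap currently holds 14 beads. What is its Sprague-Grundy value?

Compute g(0), g(1), … for moves {8, 10}:
g(0) = mex{} = 0
g(1) = mex{} = 0
g(2) = mex{} = 0
g(3) = mex{} = 0
g(4) = mex{} = 0
g(5) = mex{} = 0
g(6) = mex{} = 0
g(7) = mex{} = 0
g(8) = mex{0} = 1
g(9) = mex{0} = 1
g(10) = mex{0} = 1
g(11) = mex{0} = 1
g(12) = mex{0} = 1
g(13) = mex{0} = 1
g(14) = mex{0} = 1
So g(14) = 1.

1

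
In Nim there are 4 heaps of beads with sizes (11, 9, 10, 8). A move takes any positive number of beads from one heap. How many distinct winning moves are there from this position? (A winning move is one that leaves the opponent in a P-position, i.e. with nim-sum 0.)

Bitwise XOR of the heap sizes:
  1011  (11)
  1001  (9)
  1010  (10)
  1000  (8)
  ----
  0000  (0)
The nim-sum is already 0, so every move leaves a nonzero nim-sum — there are no winning moves.

0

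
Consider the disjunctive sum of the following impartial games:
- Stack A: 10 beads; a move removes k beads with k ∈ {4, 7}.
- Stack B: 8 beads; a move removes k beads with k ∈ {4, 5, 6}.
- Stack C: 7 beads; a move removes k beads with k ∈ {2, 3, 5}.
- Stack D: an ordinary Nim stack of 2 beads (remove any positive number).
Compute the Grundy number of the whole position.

2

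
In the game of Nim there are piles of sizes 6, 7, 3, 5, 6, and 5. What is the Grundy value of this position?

4

Nim-sum: 6 XOR 7 XOR 3 XOR 5 XOR 6 XOR 5 = 4.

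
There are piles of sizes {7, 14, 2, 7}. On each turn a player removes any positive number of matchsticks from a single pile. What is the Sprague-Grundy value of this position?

12

Nim-sum: 7 ⊕ 14 ⊕ 2 ⊕ 7 = 12.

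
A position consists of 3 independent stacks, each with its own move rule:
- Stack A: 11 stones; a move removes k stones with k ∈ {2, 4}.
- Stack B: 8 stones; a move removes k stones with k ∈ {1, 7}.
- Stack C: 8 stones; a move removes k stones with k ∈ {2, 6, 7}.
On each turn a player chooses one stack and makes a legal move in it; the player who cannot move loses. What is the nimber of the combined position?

0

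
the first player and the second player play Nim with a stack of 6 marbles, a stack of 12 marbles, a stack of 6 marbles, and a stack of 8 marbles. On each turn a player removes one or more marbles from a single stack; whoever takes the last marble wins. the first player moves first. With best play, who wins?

the first player wins

Nim-sum: 6 XOR 12 XOR 6 XOR 8 = 4.
The nim-sum is 4 ≠ 0, so this is an N-position: the player to move can win; the first player has a winning move.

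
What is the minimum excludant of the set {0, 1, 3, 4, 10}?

2

The values 0, 1 are all present; 2 is the first non-negative integer missing from the set.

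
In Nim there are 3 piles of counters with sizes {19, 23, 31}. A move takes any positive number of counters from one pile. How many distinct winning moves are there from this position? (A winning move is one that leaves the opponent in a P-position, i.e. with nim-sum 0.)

Nim-sum: 19 ^ 23 ^ 31 = 27.
The overall nim-sum is X = 27. A pile of size p has a winning move iff p XOR X < p (reduce it to p XOR X).
  19: 19 XOR 27 = 8 < 19 — winning move (to 8).
  23: 23 XOR 27 = 12 < 23 — winning move (to 12).
  31: 31 XOR 27 = 4 < 31 — winning move (to 4).
That gives 3 winning moves.

3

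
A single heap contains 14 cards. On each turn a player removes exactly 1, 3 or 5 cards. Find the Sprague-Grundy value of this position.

0

Grundy values for subtraction set {1, 3, 5}:
g(0) = mex{} = 0
g(1) = mex{0} = 1
g(2) = mex{1} = 0
g(3) = mex{0} = 1
g(4) = mex{1} = 0
g(5) = mex{0} = 1
g(6) = mex{1} = 0
g(7) = mex{0} = 1
g(8) = mex{1} = 0
g(9) = mex{0} = 1
g(10) = mex{1} = 0
g(11) = mex{0} = 1
g(12) = mex{1} = 0
g(13) = mex{0} = 1
g(14) = mex{1} = 0
So g(14) = 0.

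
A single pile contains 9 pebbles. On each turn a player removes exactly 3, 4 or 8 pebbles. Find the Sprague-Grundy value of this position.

3

Compute g(0), g(1), … for moves {3, 4, 8}:
g(0) = mex{} = 0
g(1) = mex{} = 0
g(2) = mex{} = 0
g(3) = mex{0} = 1
g(4) = mex{0} = 1
g(5) = mex{0} = 1
g(6) = mex{0,1} = 2
g(7) = mex{1} = 0
g(8) = mex{0,1} = 2
g(9) = mex{0,1,2} = 3
So g(9) = 3.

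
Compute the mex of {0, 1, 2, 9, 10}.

The values 0, 1, 2 are all present; 3 is the first non-negative integer missing from the set.

3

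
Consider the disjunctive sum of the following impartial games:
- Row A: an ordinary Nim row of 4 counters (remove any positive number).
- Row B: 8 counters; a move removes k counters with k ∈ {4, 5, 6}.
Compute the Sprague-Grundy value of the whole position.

6

Row A is a plain Nim row of size 4, so its Grundy value is 4.
Build the Grundy sequence for row B with g(k) = mex{g(k−s) : s ∈ {4, 5, 6}, s ≤ k}:
k:     0  1  2  3  4  5  6  7  8
g(k):  0  0  0  0  1  1  1  1  2
So g(8) = 2.
The value of a disjunctive sum is the nim-sum of the parts.
Combined value = 4 XOR 2 = 6.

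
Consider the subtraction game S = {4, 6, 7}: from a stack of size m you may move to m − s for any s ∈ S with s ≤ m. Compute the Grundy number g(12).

0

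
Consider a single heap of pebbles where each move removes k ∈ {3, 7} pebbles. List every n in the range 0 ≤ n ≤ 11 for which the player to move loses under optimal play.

0, 1, 2, 6, 10, 11

Grundy values for subtraction set {3, 7}:
k:     0  1  2  3  4  5  6  7  8  9 10 11
g(k):  0  0  0  1  1  1  0  2  2  1  0  0
The P-positions (g = 0) in 0..11 are 0, 1, 2, 6, 10, 11.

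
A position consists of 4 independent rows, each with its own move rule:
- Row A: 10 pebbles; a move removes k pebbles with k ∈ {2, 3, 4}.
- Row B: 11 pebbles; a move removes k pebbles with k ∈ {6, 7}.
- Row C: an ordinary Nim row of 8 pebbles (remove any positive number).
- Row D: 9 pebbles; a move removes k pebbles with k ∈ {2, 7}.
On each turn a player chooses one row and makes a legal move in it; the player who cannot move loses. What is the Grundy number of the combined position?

Build the Grundy sequence for row A with g(k) = mex{g(k−s) : s ∈ {2, 3, 4}, s ≤ k}:
g(0) = mex{} = 0
g(1) = mex{} = 0
g(2) = mex{0} = 1
g(3) = mex{0} = 1
g(4) = mex{0,1} = 2
g(5) = mex{0,1} = 2
g(6) = mex{1,2} = 0
g(7) = mex{1,2} = 0
g(8) = mex{0,2} = 1
g(9) = mex{0,2} = 1
g(10) = mex{0,1} = 2
So g(10) = 2.
Build the Grundy sequence for row B with g(k) = mex{g(k−s) : s ∈ {6, 7}, s ≤ k}:
g(0) = mex{} = 0
g(1) = mex{} = 0
g(2) = mex{} = 0
g(3) = mex{} = 0
g(4) = mex{} = 0
g(5) = mex{} = 0
g(6) = mex{0} = 1
g(7) = mex{0} = 1
g(8) = mex{0} = 1
g(9) = mex{0} = 1
g(10) = mex{0} = 1
g(11) = mex{0} = 1
So g(11) = 1.
Row C is a plain Nim row of size 8, so its Grundy value is 8.
Grundy values for row D (subtraction set {2, 7}):
g(0) = mex{} = 0
g(1) = mex{} = 0
g(2) = mex{0} = 1
g(3) = mex{0} = 1
g(4) = mex{1} = 0
g(5) = mex{1} = 0
g(6) = mex{0} = 1
g(7) = mex{0} = 1
g(8) = mex{0,1} = 2
g(9) = mex{1} = 0
So g(9) = 0.
The value of a disjunctive sum is the nim-sum of the parts.
Combined value = 2 XOR 1 XOR 8 XOR 0 = 11.

11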